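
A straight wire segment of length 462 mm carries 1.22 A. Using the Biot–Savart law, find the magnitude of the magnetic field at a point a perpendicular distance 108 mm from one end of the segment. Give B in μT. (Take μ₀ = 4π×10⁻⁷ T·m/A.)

For a finite straight segment, B = (μ₀I/4πd)(sinθ₁ + sinθ₂), where θ₁, θ₂ are the angles from the perpendicular to each end.
The perpendicular foot is at one end, so the two end-offsets along the wire are 0 and L = 0.462 m.
sinθ₁ = 0/√(0²+0.108²) = 0.0000; sinθ₂ = 0.462/√(0.462²+0.108²) = 0.9737.
B = (4π×10⁻⁷ × 1.22) / (4π × 0.108) × (0.0000 + 0.9737) = 1.10×10⁻⁶ T.

B ≈ 1.10 μT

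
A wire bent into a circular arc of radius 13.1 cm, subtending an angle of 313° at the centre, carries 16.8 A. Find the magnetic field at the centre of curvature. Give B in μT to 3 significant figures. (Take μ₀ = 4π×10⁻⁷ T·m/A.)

B ≈ 70.1 μT

The Biot–Savart field of a circular arc at its centre is B = μ₀Iφ/(4πR), with φ = 5.463 rad.
B = (4π×10⁻⁷ × 16.8 × 5.463) / (4π × 0.131) = 7.01×10⁻⁵ T.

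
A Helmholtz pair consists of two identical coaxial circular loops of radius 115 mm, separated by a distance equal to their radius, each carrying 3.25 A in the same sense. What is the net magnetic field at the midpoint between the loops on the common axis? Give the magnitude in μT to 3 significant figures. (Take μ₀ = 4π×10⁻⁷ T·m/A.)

B ≈ 25.4 μT

Each loop contributes B = μ₀IR²/[2(R²+z²)^(3/2)] on the axis, with z measured from that loop.
Loop 1 (z = 0.0575 m): B₁ = 1.27×10⁻⁵ T. Loop 2 (z = 0.0575 m): B₂ = 1.27×10⁻⁵ T.
The fields add: B = B₁ + B₂ = 2.54×10⁻⁵ T.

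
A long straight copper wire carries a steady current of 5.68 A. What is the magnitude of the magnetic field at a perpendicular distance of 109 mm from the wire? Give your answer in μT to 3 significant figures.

For an infinitely long straight wire, B = μ₀I/(2πd).
B = (4π×10⁻⁷ × 5.68) / (2π × 0.109) = 1.04×10⁻⁵ T.

B ≈ 10.4 μT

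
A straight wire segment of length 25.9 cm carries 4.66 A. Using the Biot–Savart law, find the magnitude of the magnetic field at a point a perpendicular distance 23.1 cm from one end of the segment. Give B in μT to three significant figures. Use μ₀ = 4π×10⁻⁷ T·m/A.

For a finite straight segment, B = (μ₀I/4πd)(sinθ₁ + sinθ₂), where θ₁, θ₂ are the angles from the perpendicular to each end.
The perpendicular foot is at one end, so the two end-offsets along the wire are 0 and L = 0.259 m.
sinθ₁ = 0/√(0²+0.231²) = 0.0000; sinθ₂ = 0.259/√(0.259²+0.231²) = 0.7463.
B = (4π×10⁻⁷ × 4.66) / (4π × 0.231) × (0.0000 + 0.7463) = 1.51×10⁻⁶ T.

B ≈ 1.51 μT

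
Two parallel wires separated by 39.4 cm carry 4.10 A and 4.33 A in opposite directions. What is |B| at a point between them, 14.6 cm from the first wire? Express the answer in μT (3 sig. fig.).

Each long wire gives B = μ₀I/(2πd). Distances are d₁ = 0.146 m and d₂ = 0.248 m.
B₁ = 5.62×10⁻⁶ T, B₂ = 3.49×10⁻⁶ T.
Between antiparallel currents both contributions point the same way, so they add. B = B₁ + B₂ = 5.62×10⁻⁶ + 3.49×10⁻⁶ = 9.11×10⁻⁶ T.

B ≈ 9.11 μT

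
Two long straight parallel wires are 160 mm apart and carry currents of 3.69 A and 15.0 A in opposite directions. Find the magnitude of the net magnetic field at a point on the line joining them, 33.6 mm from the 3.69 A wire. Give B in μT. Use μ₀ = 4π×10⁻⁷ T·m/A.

Each long wire gives B = μ₀I/(2πd). Distances are d₁ = 0.0336 m and d₂ = 0.1264 m.
B₁ = 2.20×10⁻⁵ T, B₂ = 2.37×10⁻⁵ T.
Between antiparallel currents both contributions point the same way, so they add. B = B₁ + B₂ = 2.20×10⁻⁵ + 2.37×10⁻⁵ = 4.57×10⁻⁵ T.

B ≈ 45.7 μT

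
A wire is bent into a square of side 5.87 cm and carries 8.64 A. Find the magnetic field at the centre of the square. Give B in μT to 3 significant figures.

B ≈ 167 μT

Each side is a finite straight segment at perpendicular distance d = a/(2 tan(π/4)) = 0.02935 m from the centre, with end-angles ±π/4.
One side contributes B₁ = (μ₀I/4πd)·2 sin(π/4) = 4.16×10⁻⁵ T.
All 4 sides add in the same direction: B = 4 × 4.16×10⁻⁵ = 1.67×10⁻⁴ T.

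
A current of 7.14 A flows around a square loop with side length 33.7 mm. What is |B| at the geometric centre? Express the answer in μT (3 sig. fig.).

B ≈ 240 μT

Each side is a finite straight segment at perpendicular distance d = a/(2 tan(π/4)) = 0.01685 m from the centre, with end-angles ±π/4.
One side contributes B₁ = (μ₀I/4πd)·2 sin(π/4) = 5.99×10⁻⁵ T.
All 4 sides add in the same direction: B = 4 × 5.99×10⁻⁵ = 2.40×10⁻⁴ T.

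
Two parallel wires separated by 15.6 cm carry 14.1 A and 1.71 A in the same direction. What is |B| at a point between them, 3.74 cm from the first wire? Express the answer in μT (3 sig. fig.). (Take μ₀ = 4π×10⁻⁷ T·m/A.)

B ≈ 72.5 μT

Each long wire gives B = μ₀I/(2πd). Distances are d₁ = 0.0374 m and d₂ = 0.1186 m.
B₁ = 7.54×10⁻⁵ T, B₂ = 2.88×10⁻⁶ T.
Between parallel currents the two contributions point in opposite directions, so they subtract. B = |B₁ − B₂| = |7.54×10⁻⁵ − 2.88×10⁻⁶| = 7.25×10⁻⁵ T.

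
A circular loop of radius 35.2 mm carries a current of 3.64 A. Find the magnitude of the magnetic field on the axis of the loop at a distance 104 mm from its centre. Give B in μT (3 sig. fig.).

On the axis of a circular loop, B = μ₀IR² / [2(R²+z²)^(3/2)].
R² + z² = (0.0352)² + (0.104)² = 0.01206 m², and (R²+z²)^(3/2) = 1.32×10⁻³ m³.
B = (4π×10⁻⁷ × 3.64 × 0.001239) / (2 × 1.32×10⁻³) = 2.14×10⁻⁶ T.

B ≈ 2.14 μT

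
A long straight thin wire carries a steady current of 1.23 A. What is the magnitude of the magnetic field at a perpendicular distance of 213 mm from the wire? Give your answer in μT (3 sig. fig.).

For an infinitely long straight wire, B = μ₀I/(2πd).
B = (4π×10⁻⁷ × 1.23) / (2π × 0.213) = 1.15×10⁻⁶ T.

B ≈ 1.15 μT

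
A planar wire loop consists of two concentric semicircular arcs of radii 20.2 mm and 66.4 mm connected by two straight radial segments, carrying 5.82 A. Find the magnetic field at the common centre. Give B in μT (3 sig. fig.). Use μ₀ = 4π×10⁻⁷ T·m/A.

B ≈ 63.0 μT

The radial connectors point toward the centre, so dl × r̂ = 0 and they contribute nothing.
Each semicircle gives μ₀I/(4R): inner arc 9.05×10⁻⁵ T, outer arc 2.75×10⁻⁵ T.
The two arcs carry current in opposite angular senses, so their fields oppose: B = |9.05×10⁻⁵ − 2.75×10⁻⁵| = 6.30×10⁻⁵ T.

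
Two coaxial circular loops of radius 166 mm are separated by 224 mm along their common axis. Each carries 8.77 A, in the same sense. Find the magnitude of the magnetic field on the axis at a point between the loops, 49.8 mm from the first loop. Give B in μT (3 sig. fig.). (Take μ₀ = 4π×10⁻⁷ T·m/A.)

B ≈ 40.1 μT

Each loop contributes B = μ₀IR²/[2(R²+z²)^(3/2)] on the axis, with z measured from that loop.
Loop 1 (z = 0.0498 m): B₁ = 2.92×10⁻⁵ T. Loop 2 (z = 0.1742 m): B₂ = 1.09×10⁻⁵ T.
The fields add: B = B₁ + B₂ = 4.01×10⁻⁵ T.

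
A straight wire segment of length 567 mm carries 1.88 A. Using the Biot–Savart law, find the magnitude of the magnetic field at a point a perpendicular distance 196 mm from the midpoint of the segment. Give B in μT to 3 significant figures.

B ≈ 1.58 μT

For a finite straight segment, B = (μ₀I/4πd)(sinθ₁ + sinθ₂), where θ₁, θ₂ are the angles from the perpendicular to each end.
The perpendicular from the point meets the wire at its midpoint, so each end is L/2 = 0.2835 m away along the wire.
sinθ₁ = 0.2835/√(0.2835²+0.196²) = 0.8226; sinθ₂ = 0.2835/√(0.2835²+0.196²) = 0.8226.
B = (4π×10⁻⁷ × 1.88) / (4π × 0.196) × (0.8226 + 0.8226) = 1.58×10⁻⁶ T.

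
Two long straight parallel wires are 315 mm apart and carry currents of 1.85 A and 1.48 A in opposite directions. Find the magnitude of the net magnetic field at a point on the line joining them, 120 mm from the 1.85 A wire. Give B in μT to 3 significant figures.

B ≈ 4.60 μT

Each long wire gives B = μ₀I/(2πd). Distances are d₁ = 0.12 m and d₂ = 0.195 m.
B₁ = 3.08×10⁻⁶ T, B₂ = 1.52×10⁻⁶ T.
Between antiparallel currents both contributions point the same way, so they add. B = B₁ + B₂ = 3.08×10⁻⁶ + 1.52×10⁻⁶ = 4.60×10⁻⁶ T.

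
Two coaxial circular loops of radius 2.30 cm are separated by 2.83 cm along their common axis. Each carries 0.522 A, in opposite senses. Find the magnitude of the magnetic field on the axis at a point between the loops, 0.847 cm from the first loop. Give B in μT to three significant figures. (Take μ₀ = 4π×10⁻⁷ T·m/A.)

B ≈ 5.59 μT

Each loop contributes B = μ₀IR²/[2(R²+z²)^(3/2)] on the axis, with z measured from that loop.
Loop 1 (z = 0.00847 m): B₁ = 1.18×10⁻⁵ T. Loop 2 (z = 0.01983 m): B₂ = 6.20×10⁻⁶ T.
The fields oppose: B = |B₁ − B₂| = 5.59×10⁻⁶ T.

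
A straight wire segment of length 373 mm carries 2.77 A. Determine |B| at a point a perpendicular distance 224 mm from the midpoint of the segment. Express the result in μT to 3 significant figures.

For a finite straight segment, B = (μ₀I/4πd)(sinθ₁ + sinθ₂), where θ₁, θ₂ are the angles from the perpendicular to each end.
The perpendicular from the point meets the wire at its midpoint, so each end is L/2 = 0.1865 m away along the wire.
sinθ₁ = 0.1865/√(0.1865²+0.224²) = 0.6398; sinθ₂ = 0.1865/√(0.1865²+0.224²) = 0.6398.
B = (4π×10⁻⁷ × 2.77) / (4π × 0.224) × (0.6398 + 0.6398) = 1.58×10⁻⁶ T.

B ≈ 1.58 μT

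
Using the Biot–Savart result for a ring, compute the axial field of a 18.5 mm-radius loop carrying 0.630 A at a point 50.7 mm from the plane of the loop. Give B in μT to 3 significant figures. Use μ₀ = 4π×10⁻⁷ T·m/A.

On the axis of a circular loop, B = μ₀IR² / [2(R²+z²)^(3/2)].
R² + z² = (0.0185)² + (0.0507)² = 0.002913 m², and (R²+z²)^(3/2) = 1.57×10⁻⁴ m³.
B = (4π×10⁻⁷ × 0.630 × 0.0003422) / (2 × 1.57×10⁻⁴) = 8.62×10⁻⁷ T.

B ≈ 0.862 μT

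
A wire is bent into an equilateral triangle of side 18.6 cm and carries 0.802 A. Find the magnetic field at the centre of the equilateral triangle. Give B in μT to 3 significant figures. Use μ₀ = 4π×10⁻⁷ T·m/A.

B ≈ 7.76 μT

Each side is a finite straight segment at perpendicular distance d = a/(2 tan(π/3)) = 0.05369 m from the centre, with end-angles ±π/3.
One side contributes B₁ = (μ₀I/4πd)·2 sin(π/3) = 2.59×10⁻⁶ T.
All 3 sides add in the same direction: B = 3 × 2.59×10⁻⁶ = 7.76×10⁻⁶ T.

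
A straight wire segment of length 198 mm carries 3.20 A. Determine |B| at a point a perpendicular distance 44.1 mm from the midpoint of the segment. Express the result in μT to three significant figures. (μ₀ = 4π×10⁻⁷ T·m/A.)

For a finite straight segment, B = (μ₀I/4πd)(sinθ₁ + sinθ₂), where θ₁, θ₂ are the angles from the perpendicular to each end.
The perpendicular from the point meets the wire at its midpoint, so each end is L/2 = 0.099 m away along the wire.
sinθ₁ = 0.099/√(0.099²+0.0441²) = 0.9135; sinθ₂ = 0.099/√(0.099²+0.0441²) = 0.9135.
B = (4π×10⁻⁷ × 3.20) / (4π × 0.0441) × (0.9135 + 0.9135) = 1.33×10⁻⁵ T.

B ≈ 13.3 μT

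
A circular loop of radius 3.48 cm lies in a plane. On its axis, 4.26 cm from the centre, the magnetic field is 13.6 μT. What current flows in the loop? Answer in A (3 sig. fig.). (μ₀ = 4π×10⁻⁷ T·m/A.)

On the axis of a loop, B = μ₀IR²/[2(R²+z²)^(3/2)], so I = 2B(R²+z²)^(3/2)/(μ₀R²).
R² + z² = 0.001211 + 0.001815 = 0.003026 m²; raised to 3/2 gives 1.66×10⁻⁴ m³.
I = 2 × 1.36×10⁻⁵ × 1.66×10⁻⁴ / (1.26×10⁻⁶ × 0.001211) = 2.97 A.

I ≈ 2.97 A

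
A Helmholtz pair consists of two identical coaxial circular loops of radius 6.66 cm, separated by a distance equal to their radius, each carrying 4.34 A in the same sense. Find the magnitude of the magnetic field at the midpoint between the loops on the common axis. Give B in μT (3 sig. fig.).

B ≈ 58.6 μT

Each loop contributes B = μ₀IR²/[2(R²+z²)^(3/2)] on the axis, with z measured from that loop.
Loop 1 (z = 0.0333 m): B₁ = 2.93×10⁻⁵ T. Loop 2 (z = 0.0333 m): B₂ = 2.93×10⁻⁵ T.
The fields add: B = B₁ + B₂ = 5.86×10⁻⁵ T.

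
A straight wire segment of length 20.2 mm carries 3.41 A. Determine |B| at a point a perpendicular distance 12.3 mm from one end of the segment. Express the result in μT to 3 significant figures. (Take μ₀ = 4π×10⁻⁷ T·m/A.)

B ≈ 23.7 μT

For a finite straight segment, B = (μ₀I/4πd)(sinθ₁ + sinθ₂), where θ₁, θ₂ are the angles from the perpendicular to each end.
The perpendicular foot is at one end, so the two end-offsets along the wire are 0 and L = 0.0202 m.
sinθ₁ = 0/√(0²+0.0123²) = 0.0000; sinθ₂ = 0.0202/√(0.0202²+0.0123²) = 0.8541.
B = (4π×10⁻⁷ × 3.41) / (4π × 0.0123) × (0.0000 + 0.8541) = 2.37×10⁻⁵ T.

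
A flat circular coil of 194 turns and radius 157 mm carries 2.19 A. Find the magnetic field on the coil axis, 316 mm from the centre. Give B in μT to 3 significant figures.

For an N-turn flat coil, B = Nμ₀IR²/[2(R²+z²)^(3/2)] with R = 0.157 m, z = 0.316 m.
B = 194 × 7.72×10⁻⁷ T = 1.50×10⁻⁴ T.

B ≈ 150 μT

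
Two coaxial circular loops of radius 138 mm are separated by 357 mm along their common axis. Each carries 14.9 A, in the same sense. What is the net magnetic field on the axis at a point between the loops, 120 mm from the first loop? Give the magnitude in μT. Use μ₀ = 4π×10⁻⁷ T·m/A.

B ≈ 37.8 μT

Each loop contributes B = μ₀IR²/[2(R²+z²)^(3/2)] on the axis, with z measured from that loop.
Loop 1 (z = 0.12 m): B₁ = 2.92×10⁻⁵ T. Loop 2 (z = 0.237 m): B₂ = 8.64×10⁻⁶ T.
The fields add: B = B₁ + B₂ = 3.78×10⁻⁵ T.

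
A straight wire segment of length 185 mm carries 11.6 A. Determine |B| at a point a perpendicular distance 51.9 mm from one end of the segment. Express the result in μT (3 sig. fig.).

For a finite straight segment, B = (μ₀I/4πd)(sinθ₁ + sinθ₂), where θ₁, θ₂ are the angles from the perpendicular to each end.
The perpendicular foot is at one end, so the two end-offsets along the wire are 0 and L = 0.185 m.
sinθ₁ = 0/√(0²+0.0519²) = 0.0000; sinθ₂ = 0.185/√(0.185²+0.0519²) = 0.9628.
B = (4π×10⁻⁷ × 11.6) / (4π × 0.0519) × (0.0000 + 0.9628) = 2.15×10⁻⁵ T.

B ≈ 21.5 μT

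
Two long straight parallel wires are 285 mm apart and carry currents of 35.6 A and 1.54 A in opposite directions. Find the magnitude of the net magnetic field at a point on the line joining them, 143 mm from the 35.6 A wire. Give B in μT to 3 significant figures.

Each long wire gives B = μ₀I/(2πd). Distances are d₁ = 0.143 m and d₂ = 0.142 m.
B₁ = 4.98×10⁻⁵ T, B₂ = 2.17×10⁻⁶ T.
Between antiparallel currents both contributions point the same way, so they add. B = B₁ + B₂ = 4.98×10⁻⁵ + 2.17×10⁻⁶ = 5.20×10⁻⁵ T.

B ≈ 52.0 μT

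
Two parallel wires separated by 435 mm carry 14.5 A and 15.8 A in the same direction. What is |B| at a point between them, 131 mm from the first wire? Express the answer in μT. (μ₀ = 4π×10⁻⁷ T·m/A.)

Each long wire gives B = μ₀I/(2πd). Distances are d₁ = 0.131 m and d₂ = 0.304 m.
B₁ = 2.21×10⁻⁵ T, B₂ = 1.04×10⁻⁵ T.
Between parallel currents the two contributions point in opposite directions, so they subtract. B = |B₁ − B₂| = |2.21×10⁻⁵ − 1.04×10⁻⁵| = 1.17×10⁻⁵ T.

B ≈ 11.7 μT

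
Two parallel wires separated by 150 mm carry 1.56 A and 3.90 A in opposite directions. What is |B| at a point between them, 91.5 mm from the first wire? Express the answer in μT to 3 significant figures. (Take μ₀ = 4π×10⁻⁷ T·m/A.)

Each long wire gives B = μ₀I/(2πd). Distances are d₁ = 0.0915 m and d₂ = 0.0585 m.
B₁ = 3.41×10⁻⁶ T, B₂ = 1.33×10⁻⁵ T.
Between antiparallel currents both contributions point the same way, so they add. B = B₁ + B₂ = 3.41×10⁻⁶ + 1.33×10⁻⁵ = 1.67×10⁻⁵ T.

B ≈ 16.7 μT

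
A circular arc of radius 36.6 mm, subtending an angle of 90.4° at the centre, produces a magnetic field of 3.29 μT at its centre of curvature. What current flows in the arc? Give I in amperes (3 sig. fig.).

I ≈ 0.763 A

For a circular arc, B = μ₀Iφ/(4πR) with φ in radians; here φ = 1.578 rad.
So I = 4πRB/(μ₀φ) = 4π × 0.0366 × 3.29×10⁻⁶ / (4π×10⁻⁷ × 1.578) = 0.763 A.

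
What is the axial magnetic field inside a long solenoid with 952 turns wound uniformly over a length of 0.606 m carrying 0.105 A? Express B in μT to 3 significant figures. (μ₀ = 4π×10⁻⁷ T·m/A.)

Inside a long solenoid, B = μ₀nI with n = 1571 turns/m.
B = 4π×10⁻⁷ × 1571 × 0.105 = 2.07×10⁻⁴ T.

B ≈ 207 μT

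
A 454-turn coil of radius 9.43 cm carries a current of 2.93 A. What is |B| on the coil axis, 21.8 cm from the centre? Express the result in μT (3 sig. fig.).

For an N-turn flat coil, B = Nμ₀IR²/[2(R²+z²)^(3/2)] with R = 0.0943 m, z = 0.218 m.
B = 454 × 1.22×10⁻⁶ T = 5.55×10⁻⁴ T.

B ≈ 555 μT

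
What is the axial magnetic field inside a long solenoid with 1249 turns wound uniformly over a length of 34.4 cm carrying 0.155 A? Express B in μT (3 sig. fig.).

Inside a long solenoid, B = μ₀nI with n = 3631 turns/m.
B = 4π×10⁻⁷ × 3631 × 0.155 = 7.07×10⁻⁴ T.

B ≈ 707 μT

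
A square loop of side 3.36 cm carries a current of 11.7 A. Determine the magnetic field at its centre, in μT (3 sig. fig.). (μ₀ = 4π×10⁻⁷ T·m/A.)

B ≈ 394 μT

Each side is a finite straight segment at perpendicular distance d = a/(2 tan(π/4)) = 0.0168 m from the centre, with end-angles ±π/4.
One side contributes B₁ = (μ₀I/4πd)·2 sin(π/4) = 9.85×10⁻⁵ T.
All 4 sides add in the same direction: B = 4 × 9.85×10⁻⁵ = 3.94×10⁻⁴ T.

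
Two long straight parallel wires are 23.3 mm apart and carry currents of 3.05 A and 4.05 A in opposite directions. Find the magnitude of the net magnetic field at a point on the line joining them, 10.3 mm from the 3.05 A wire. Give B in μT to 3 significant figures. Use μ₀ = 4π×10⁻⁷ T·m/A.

B ≈ 122 μT

Each long wire gives B = μ₀I/(2πd). Distances are d₁ = 0.0103 m and d₂ = 0.013 m.
B₁ = 5.92×10⁻⁵ T, B₂ = 6.23×10⁻⁵ T.
Between antiparallel currents both contributions point the same way, so they add. B = B₁ + B₂ = 5.92×10⁻⁵ + 6.23×10⁻⁵ = 1.22×10⁻⁴ T.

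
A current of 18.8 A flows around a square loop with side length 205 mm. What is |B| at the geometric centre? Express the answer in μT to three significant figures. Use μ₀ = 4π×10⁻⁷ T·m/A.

Each side is a finite straight segment at perpendicular distance d = a/(2 tan(π/4)) = 0.1025 m from the centre, with end-angles ±π/4.
One side contributes B₁ = (μ₀I/4πd)·2 sin(π/4) = 2.59×10⁻⁵ T.
All 4 sides add in the same direction: B = 4 × 2.59×10⁻⁵ = 1.04×10⁻⁴ T.

B ≈ 104 μT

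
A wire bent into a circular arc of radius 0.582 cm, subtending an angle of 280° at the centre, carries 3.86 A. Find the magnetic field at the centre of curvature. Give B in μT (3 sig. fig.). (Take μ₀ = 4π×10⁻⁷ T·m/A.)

B ≈ 324 μT

The Biot–Savart field of a circular arc at its centre is B = μ₀Iφ/(4πR), with φ = 4.887 rad.
B = (4π×10⁻⁷ × 3.86 × 4.887) / (4π × 0.00582) = 3.24×10⁻⁴ T.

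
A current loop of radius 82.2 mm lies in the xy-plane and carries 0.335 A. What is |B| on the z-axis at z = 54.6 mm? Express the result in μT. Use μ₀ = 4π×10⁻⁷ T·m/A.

On the axis of a circular loop, B = μ₀IR² / [2(R²+z²)^(3/2)].
R² + z² = (0.0822)² + (0.0546)² = 0.009738 m², and (R²+z²)^(3/2) = 9.61×10⁻⁴ m³.
B = (4π×10⁻⁷ × 0.335 × 0.006757) / (2 × 9.61×10⁻⁴) = 1.48×10⁻⁶ T.

B ≈ 1.48 μT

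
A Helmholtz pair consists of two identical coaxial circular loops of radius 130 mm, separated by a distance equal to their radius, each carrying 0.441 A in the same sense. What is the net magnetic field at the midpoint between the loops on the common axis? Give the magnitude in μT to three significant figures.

B ≈ 3.05 μT

Each loop contributes B = μ₀IR²/[2(R²+z²)^(3/2)] on the axis, with z measured from that loop.
Loop 1 (z = 0.065 m): B₁ = 1.53×10⁻⁶ T. Loop 2 (z = 0.065 m): B₂ = 1.53×10⁻⁶ T.
The fields add: B = B₁ + B₂ = 3.05×10⁻⁶ T.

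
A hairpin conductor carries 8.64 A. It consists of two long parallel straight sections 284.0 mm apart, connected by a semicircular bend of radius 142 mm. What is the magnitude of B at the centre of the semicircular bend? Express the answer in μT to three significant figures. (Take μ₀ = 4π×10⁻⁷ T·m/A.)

The semicircular arc contributes B_arc = μ₀I·π/(4πR) = μ₀I/(4R) = 1.91×10⁻⁵ T.
Each semi-infinite lead is at perpendicular distance R = 0.142 m from the centre, with the perpendicular foot at its near end, so it contributes μ₀I/(4πR); both point the same way, together 1.22×10⁻⁵ T.
Arc and leads all point the same direction: B = 1.91×10⁻⁵ + 1.22×10⁻⁵ = 3.13×10⁻⁵ T.

B ≈ 31.3 μT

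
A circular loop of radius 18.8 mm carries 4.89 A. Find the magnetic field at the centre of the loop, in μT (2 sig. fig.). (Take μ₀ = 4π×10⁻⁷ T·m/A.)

B ≈ 160 μT

At the centre of a circular loop the Biot–Savart law gives B = μ₀I/(2R).
B = (4π×10⁻⁷ × 4.89) / (2 × 0.0188) = 1.63×10⁻⁴ T.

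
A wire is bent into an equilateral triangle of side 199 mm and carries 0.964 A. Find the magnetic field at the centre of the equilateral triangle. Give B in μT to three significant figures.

B ≈ 8.72 μT

Each side is a finite straight segment at perpendicular distance d = a/(2 tan(π/3)) = 0.05745 m from the centre, with end-angles ±π/3.
One side contributes B₁ = (μ₀I/4πd)·2 sin(π/3) = 2.91×10⁻⁶ T.
All 3 sides add in the same direction: B = 3 × 2.91×10⁻⁶ = 8.72×10⁻⁶ T.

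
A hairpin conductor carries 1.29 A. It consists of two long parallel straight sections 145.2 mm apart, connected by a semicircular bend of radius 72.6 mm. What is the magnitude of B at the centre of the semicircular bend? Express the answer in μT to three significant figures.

B ≈ 9.14 μT

The semicircular arc contributes B_arc = μ₀I·π/(4πR) = μ₀I/(4R) = 5.58×10⁻⁶ T.
Each semi-infinite lead is at perpendicular distance R = 0.0726 m from the centre, with the perpendicular foot at its near end, so it contributes μ₀I/(4πR); both point the same way, together 3.55×10⁻⁶ T.
Arc and leads all point the same direction: B = 5.58×10⁻⁶ + 3.55×10⁻⁶ = 9.14×10⁻⁶ T.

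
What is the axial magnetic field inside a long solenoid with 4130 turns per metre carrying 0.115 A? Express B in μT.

Inside a long solenoid, B = μ₀nI with n = 4130 turns/m.
B = 4π×10⁻⁷ × 4130 × 0.115 = 5.97×10⁻⁴ T.

B ≈ 597 μT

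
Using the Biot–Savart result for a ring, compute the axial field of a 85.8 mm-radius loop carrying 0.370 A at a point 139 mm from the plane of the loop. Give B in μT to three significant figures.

On the axis of a circular loop, B = μ₀IR² / [2(R²+z²)^(3/2)].
R² + z² = (0.0858)² + (0.139)² = 0.02668 m², and (R²+z²)^(3/2) = 4.36×10⁻³ m³.
B = (4π×10⁻⁷ × 0.370 × 0.007362) / (2 × 4.36×10⁻³) = 3.93×10⁻⁷ T.

B ≈ 0.393 μT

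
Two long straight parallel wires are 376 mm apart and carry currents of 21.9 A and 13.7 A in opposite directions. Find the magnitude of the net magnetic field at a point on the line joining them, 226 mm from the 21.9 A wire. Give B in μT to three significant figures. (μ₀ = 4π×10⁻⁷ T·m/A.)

B ≈ 37.6 μT

Each long wire gives B = μ₀I/(2πd). Distances are d₁ = 0.226 m and d₂ = 0.15 m.
B₁ = 1.94×10⁻⁵ T, B₂ = 1.83×10⁻⁵ T.
Between antiparallel currents both contributions point the same way, so they add. B = B₁ + B₂ = 1.94×10⁻⁵ + 1.83×10⁻⁵ = 3.76×10⁻⁵ T.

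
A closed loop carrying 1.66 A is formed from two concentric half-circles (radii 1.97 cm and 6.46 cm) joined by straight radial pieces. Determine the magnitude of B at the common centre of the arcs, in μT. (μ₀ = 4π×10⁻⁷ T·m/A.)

The radial connectors point toward the centre, so dl × r̂ = 0 and they contribute nothing.
Each semicircle gives μ₀I/(4R): inner arc 2.65×10⁻⁵ T, outer arc 8.07×10⁻⁶ T.
The two arcs carry current in opposite angular senses, so their fields oppose: B = |2.65×10⁻⁵ − 8.07×10⁻⁶| = 1.84×10⁻⁵ T.

B ≈ 18.4 μT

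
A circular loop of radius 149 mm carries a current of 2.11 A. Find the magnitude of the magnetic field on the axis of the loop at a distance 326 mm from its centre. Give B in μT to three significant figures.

B ≈ 0.639 μT

On the axis of a circular loop, B = μ₀IR² / [2(R²+z²)^(3/2)].
R² + z² = (0.149)² + (0.326)² = 0.1285 m², and (R²+z²)^(3/2) = 4.61×10⁻² m³.
B = (4π×10⁻⁷ × 2.11 × 0.0222) / (2 × 4.61×10⁻²) = 6.39×10⁻⁷ T.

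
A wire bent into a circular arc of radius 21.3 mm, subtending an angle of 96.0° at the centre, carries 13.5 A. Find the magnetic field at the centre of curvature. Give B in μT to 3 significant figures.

The Biot–Savart field of a circular arc at its centre is B = μ₀Iφ/(4πR), with φ = 1.676 rad.
B = (4π×10⁻⁷ × 13.5 × 1.676) / (4π × 0.0213) = 1.06×10⁻⁴ T.

B ≈ 106 μT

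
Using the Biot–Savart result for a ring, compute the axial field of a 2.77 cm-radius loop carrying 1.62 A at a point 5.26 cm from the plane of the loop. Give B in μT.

B ≈ 3.72 μT

On the axis of a circular loop, B = μ₀IR² / [2(R²+z²)^(3/2)].
R² + z² = (0.0277)² + (0.0526)² = 0.003534 m², and (R²+z²)^(3/2) = 2.10×10⁻⁴ m³.
B = (4π×10⁻⁷ × 1.62 × 0.0007673) / (2 × 2.10×10⁻⁴) = 3.72×10⁻⁶ T.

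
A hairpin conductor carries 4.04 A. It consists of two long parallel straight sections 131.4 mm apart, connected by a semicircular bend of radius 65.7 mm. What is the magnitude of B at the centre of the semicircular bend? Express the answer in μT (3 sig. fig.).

The semicircular arc contributes B_arc = μ₀I·π/(4πR) = μ₀I/(4R) = 1.93×10⁻⁵ T.
Each semi-infinite lead is at perpendicular distance R = 0.0657 m from the centre, with the perpendicular foot at its near end, so it contributes μ₀I/(4πR); both point the same way, together 1.23×10⁻⁵ T.
Arc and leads all point the same direction: B = 1.93×10⁻⁵ + 1.23×10⁻⁵ = 3.16×10⁻⁵ T.

B ≈ 31.6 μT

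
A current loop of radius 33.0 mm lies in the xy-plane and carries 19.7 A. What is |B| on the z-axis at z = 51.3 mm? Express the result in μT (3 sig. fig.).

On the axis of a circular loop, B = μ₀IR² / [2(R²+z²)^(3/2)].
R² + z² = (0.033)² + (0.0513)² = 0.003721 m², and (R²+z²)^(3/2) = 2.27×10⁻⁴ m³.
B = (4π×10⁻⁷ × 19.7 × 0.001089) / (2 × 2.27×10⁻⁴) = 5.94×10⁻⁵ T.

B ≈ 59.4 μT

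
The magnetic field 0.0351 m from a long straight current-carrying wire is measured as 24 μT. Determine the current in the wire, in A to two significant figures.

For a long straight wire B = μ₀I/(2πd), so I = 2πdB/μ₀.
I = 2π × 0.0351 × 2.40×10⁻⁵ / (4π×10⁻⁷) = 4.21 A.

I ≈ 4.2 A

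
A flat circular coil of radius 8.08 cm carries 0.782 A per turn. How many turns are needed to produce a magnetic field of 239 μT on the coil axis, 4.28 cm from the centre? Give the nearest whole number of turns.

N = 57

For an N-turn coil, B = Nμ₀IR²/[2(R²+z²)^(3/2)]. A single turn gives B₁ = 4.20×10⁻⁶ T with R = 0.0808 m, z = 0.0428 m.
N = B/B₁ = 2.39×10⁻⁴ / 4.20×10⁻⁶ = 56.96.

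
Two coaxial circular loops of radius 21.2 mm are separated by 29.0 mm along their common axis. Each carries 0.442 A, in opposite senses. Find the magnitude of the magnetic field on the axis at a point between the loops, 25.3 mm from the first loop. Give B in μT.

Each loop contributes B = μ₀IR²/[2(R²+z²)^(3/2)] on the axis, with z measured from that loop.
Loop 1 (z = 0.0253 m): B₁ = 3.47×10⁻⁶ T. Loop 2 (z = 0.0037 m): B₂ = 1.25×10⁻⁵ T.
The fields oppose: B = |B₁ − B₂| = 9.05×10⁻⁶ T.

B ≈ 9.05 μT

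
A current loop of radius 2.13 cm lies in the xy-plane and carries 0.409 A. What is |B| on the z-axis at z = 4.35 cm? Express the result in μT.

B ≈ 1.03 μT

On the axis of a circular loop, B = μ₀IR² / [2(R²+z²)^(3/2)].
R² + z² = (0.0213)² + (0.0435)² = 0.002346 m², and (R²+z²)^(3/2) = 1.14×10⁻⁴ m³.
B = (4π×10⁻⁷ × 0.409 × 0.0004537) / (2 × 1.14×10⁻⁴) = 1.03×10⁻⁶ T.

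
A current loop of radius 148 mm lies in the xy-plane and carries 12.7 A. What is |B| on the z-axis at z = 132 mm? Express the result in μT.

B ≈ 22.4 μT

On the axis of a circular loop, B = μ₀IR² / [2(R²+z²)^(3/2)].
R² + z² = (0.148)² + (0.132)² = 0.03933 m², and (R²+z²)^(3/2) = 7.80×10⁻³ m³.
B = (4π×10⁻⁷ × 12.7 × 0.0219) / (2 × 7.80×10⁻³) = 2.24×10⁻⁵ T.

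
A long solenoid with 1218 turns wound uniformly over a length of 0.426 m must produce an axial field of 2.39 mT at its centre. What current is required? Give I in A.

I ≈ 0.665 A

Inside a long solenoid B = μ₀nI with n = 2859 m⁻¹, so I = B/(μ₀n).
I = 2.39×10⁻³ / (4π×10⁻⁷ × 2859) = 0.665 A.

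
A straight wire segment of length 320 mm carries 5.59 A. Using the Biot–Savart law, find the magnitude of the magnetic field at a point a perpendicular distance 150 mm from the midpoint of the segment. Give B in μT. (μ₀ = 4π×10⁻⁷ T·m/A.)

B ≈ 5.44 μT

For a finite straight segment, B = (μ₀I/4πd)(sinθ₁ + sinθ₂), where θ₁, θ₂ are the angles from the perpendicular to each end.
The perpendicular from the point meets the wire at its midpoint, so each end is L/2 = 0.16 m away along the wire.
sinθ₁ = 0.16/√(0.16²+0.15²) = 0.7295; sinθ₂ = 0.16/√(0.16²+0.15²) = 0.7295.
B = (4π×10⁻⁷ × 5.59) / (4π × 0.15) × (0.7295 + 0.7295) = 5.44×10⁻⁶ T.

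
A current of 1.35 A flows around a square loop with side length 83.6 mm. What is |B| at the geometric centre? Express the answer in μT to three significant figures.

Each side is a finite straight segment at perpendicular distance d = a/(2 tan(π/4)) = 0.0418 m from the centre, with end-angles ±π/4.
One side contributes B₁ = (μ₀I/4πd)·2 sin(π/4) = 4.57×10⁻⁶ T.
All 4 sides add in the same direction: B = 4 × 4.57×10⁻⁶ = 1.83×10⁻⁵ T.

B ≈ 18.3 μT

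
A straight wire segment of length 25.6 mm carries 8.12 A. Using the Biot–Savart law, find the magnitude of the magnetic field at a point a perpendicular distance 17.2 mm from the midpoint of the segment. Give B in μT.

For a finite straight segment, B = (μ₀I/4πd)(sinθ₁ + sinθ₂), where θ₁, θ₂ are the angles from the perpendicular to each end.
The perpendicular from the point meets the wire at its midpoint, so each end is L/2 = 0.0128 m away along the wire.
sinθ₁ = 0.0128/√(0.0128²+0.0172²) = 0.5970; sinθ₂ = 0.0128/√(0.0128²+0.0172²) = 0.5970.
B = (4π×10⁻⁷ × 8.12) / (4π × 0.0172) × (0.5970 + 0.5970) = 5.64×10⁻⁵ T.

B ≈ 56.4 μT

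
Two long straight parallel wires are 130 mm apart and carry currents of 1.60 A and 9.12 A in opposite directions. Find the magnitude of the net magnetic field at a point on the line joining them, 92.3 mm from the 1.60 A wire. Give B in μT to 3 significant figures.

B ≈ 51.8 μT

Each long wire gives B = μ₀I/(2πd). Distances are d₁ = 0.0923 m and d₂ = 0.0377 m.
B₁ = 3.47×10⁻⁶ T, B₂ = 4.84×10⁻⁵ T.
Between antiparallel currents both contributions point the same way, so they add. B = B₁ + B₂ = 3.47×10⁻⁶ + 4.84×10⁻⁵ = 5.18×10⁻⁵ T.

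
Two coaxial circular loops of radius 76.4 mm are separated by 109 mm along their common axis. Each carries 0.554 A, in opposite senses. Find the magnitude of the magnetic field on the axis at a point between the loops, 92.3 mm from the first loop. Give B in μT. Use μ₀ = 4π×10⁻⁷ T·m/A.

B ≈ 3.07 μT

Each loop contributes B = μ₀IR²/[2(R²+z²)^(3/2)] on the axis, with z measured from that loop.
Loop 1 (z = 0.0923 m): B₁ = 1.18×10⁻⁶ T. Loop 2 (z = 0.0167 m): B₂ = 4.25×10⁻⁶ T.
The fields oppose: B = |B₁ − B₂| = 3.07×10⁻⁶ T.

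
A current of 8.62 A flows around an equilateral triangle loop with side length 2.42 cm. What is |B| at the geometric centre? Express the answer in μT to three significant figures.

B ≈ 641 μT

Each side is a finite straight segment at perpendicular distance d = a/(2 tan(π/3)) = 0.006986 m from the centre, with end-angles ±π/3.
One side contributes B₁ = (μ₀I/4πd)·2 sin(π/3) = 2.14×10⁻⁴ T.
All 3 sides add in the same direction: B = 3 × 2.14×10⁻⁴ = 6.41×10⁻⁴ T.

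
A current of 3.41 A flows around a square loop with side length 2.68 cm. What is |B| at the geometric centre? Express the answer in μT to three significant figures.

Each side is a finite straight segment at perpendicular distance d = a/(2 tan(π/4)) = 0.0134 m from the centre, with end-angles ±π/4.
One side contributes B₁ = (μ₀I/4πd)·2 sin(π/4) = 3.60×10⁻⁵ T.
All 4 sides add in the same direction: B = 4 × 3.60×10⁻⁵ = 1.44×10⁻⁴ T.

B ≈ 144 μT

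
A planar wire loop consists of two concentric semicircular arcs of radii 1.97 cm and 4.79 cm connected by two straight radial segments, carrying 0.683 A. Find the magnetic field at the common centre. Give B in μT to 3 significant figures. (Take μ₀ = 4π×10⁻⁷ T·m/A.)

B ≈ 6.41 μT

The radial connectors point toward the centre, so dl × r̂ = 0 and they contribute nothing.
Each semicircle gives μ₀I/(4R): inner arc 1.09×10⁻⁵ T, outer arc 4.48×10⁻⁶ T.
The two arcs carry current in opposite angular senses, so their fields oppose: B = |1.09×10⁻⁵ − 4.48×10⁻⁶| = 6.41×10⁻⁶ T.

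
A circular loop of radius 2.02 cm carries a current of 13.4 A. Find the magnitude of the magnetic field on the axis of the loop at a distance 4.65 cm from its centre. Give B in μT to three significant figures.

B ≈ 26.4 μT

On the axis of a circular loop, B = μ₀IR² / [2(R²+z²)^(3/2)].
R² + z² = (0.0202)² + (0.0465)² = 0.00257 m², and (R²+z²)^(3/2) = 1.30×10⁻⁴ m³.
B = (4π×10⁻⁷ × 13.4 × 0.000408) / (2 × 1.30×10⁻⁴) = 2.64×10⁻⁵ T.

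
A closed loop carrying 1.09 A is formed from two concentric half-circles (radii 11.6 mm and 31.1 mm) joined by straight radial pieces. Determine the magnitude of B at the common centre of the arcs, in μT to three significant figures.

B ≈ 18.5 μT

The radial connectors point toward the centre, so dl × r̂ = 0 and they contribute nothing.
Each semicircle gives μ₀I/(4R): inner arc 2.95×10⁻⁵ T, outer arc 1.10×10⁻⁵ T.
The two arcs carry current in opposite angular senses, so their fields oppose: B = |2.95×10⁻⁵ − 1.10×10⁻⁵| = 1.85×10⁻⁵ T.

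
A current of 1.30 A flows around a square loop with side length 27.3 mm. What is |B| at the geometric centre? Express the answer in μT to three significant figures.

Each side is a finite straight segment at perpendicular distance d = a/(2 tan(π/4)) = 0.01365 m from the centre, with end-angles ±π/4.
One side contributes B₁ = (μ₀I/4πd)·2 sin(π/4) = 1.35×10⁻⁵ T.
All 4 sides add in the same direction: B = 4 × 1.35×10⁻⁵ = 5.39×10⁻⁵ T.

B ≈ 53.9 μT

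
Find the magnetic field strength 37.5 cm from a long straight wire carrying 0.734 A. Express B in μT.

B ≈ 0.391 μT

For an infinitely long straight wire, B = μ₀I/(2πd).
B = (4π×10⁻⁷ × 0.734) / (2π × 0.375) = 3.91×10⁻⁷ T.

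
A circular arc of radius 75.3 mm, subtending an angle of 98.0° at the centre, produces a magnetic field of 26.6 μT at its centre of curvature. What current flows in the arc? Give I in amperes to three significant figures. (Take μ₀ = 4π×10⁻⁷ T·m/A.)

For a circular arc, B = μ₀Iφ/(4πR) with φ in radians; here φ = 1.71 rad.
So I = 4πRB/(μ₀φ) = 4π × 0.0753 × 2.66×10⁻⁵ / (4π×10⁻⁷ × 1.71) = 11.7 A.

I ≈ 11.7 A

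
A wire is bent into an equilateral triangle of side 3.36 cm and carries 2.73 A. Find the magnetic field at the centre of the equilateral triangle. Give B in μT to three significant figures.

B ≈ 146 μT

Each side is a finite straight segment at perpendicular distance d = a/(2 tan(π/3)) = 0.009699 m from the centre, with end-angles ±π/3.
One side contributes B₁ = (μ₀I/4πd)·2 sin(π/3) = 4.87×10⁻⁵ T.
All 3 sides add in the same direction: B = 3 × 4.87×10⁻⁵ = 1.46×10⁻⁴ T.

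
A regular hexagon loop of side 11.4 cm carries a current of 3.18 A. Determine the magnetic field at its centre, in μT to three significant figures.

B ≈ 19.3 μT

Each side is a finite straight segment at perpendicular distance d = a/(2 tan(π/6)) = 0.09873 m from the centre, with end-angles ±π/6.
One side contributes B₁ = (μ₀I/4πd)·2 sin(π/6) = 3.22×10⁻⁶ T.
All 6 sides add in the same direction: B = 6 × 3.22×10⁻⁶ = 1.93×10⁻⁵ T.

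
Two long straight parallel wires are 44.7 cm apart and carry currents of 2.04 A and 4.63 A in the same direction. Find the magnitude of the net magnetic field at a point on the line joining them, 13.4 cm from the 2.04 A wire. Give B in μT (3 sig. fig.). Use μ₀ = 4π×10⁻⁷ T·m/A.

B ≈ 0.0863 μT

Each long wire gives B = μ₀I/(2πd). Distances are d₁ = 0.134 m and d₂ = 0.313 m.
B₁ = 3.04×10⁻⁶ T, B₂ = 2.96×10⁻⁶ T.
Between parallel currents the two contributions point in opposite directions, so they subtract. B = |B₁ − B₂| = |3.04×10⁻⁶ − 2.96×10⁻⁶| = 8.63×10⁻⁸ T.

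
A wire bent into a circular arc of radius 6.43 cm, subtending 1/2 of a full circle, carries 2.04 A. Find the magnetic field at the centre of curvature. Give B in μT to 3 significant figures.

The Biot–Savart field of a circular arc at its centre is B = μ₀Iφ/(4πR), with φ = 3.142 rad.
B = (4π×10⁻⁷ × 2.04 × 3.142) / (4π × 0.0643) = 9.97×10⁻⁶ T.

B ≈ 9.97 μT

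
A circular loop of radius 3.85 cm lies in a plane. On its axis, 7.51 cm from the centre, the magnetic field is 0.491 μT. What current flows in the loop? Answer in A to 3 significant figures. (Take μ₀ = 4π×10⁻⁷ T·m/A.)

On the axis of a loop, B = μ₀IR²/[2(R²+z²)^(3/2)], so I = 2B(R²+z²)^(3/2)/(μ₀R²).
R² + z² = 0.001482 + 0.00564 = 0.007122 m²; raised to 3/2 gives 6.01×10⁻⁴ m³.
I = 2 × 4.91×10⁻⁷ × 6.01×10⁻⁴ / (1.26×10⁻⁶ × 0.001482) = 0.317 A.

I ≈ 0.317 A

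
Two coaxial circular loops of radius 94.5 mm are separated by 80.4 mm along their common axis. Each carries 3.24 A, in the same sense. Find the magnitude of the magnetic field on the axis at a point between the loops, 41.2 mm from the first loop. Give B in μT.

B ≈ 33.6 μT

Each loop contributes B = μ₀IR²/[2(R²+z²)^(3/2)] on the axis, with z measured from that loop.
Loop 1 (z = 0.0412 m): B₁ = 1.66×10⁻⁵ T. Loop 2 (z = 0.0392 m): B₂ = 1.70×10⁻⁵ T.
The fields add: B = B₁ + B₂ = 3.36×10⁻⁵ T.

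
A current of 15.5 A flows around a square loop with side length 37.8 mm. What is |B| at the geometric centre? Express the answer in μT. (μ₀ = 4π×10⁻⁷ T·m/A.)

B ≈ 464 μT

Each side is a finite straight segment at perpendicular distance d = a/(2 tan(π/4)) = 0.0189 m from the centre, with end-angles ±π/4.
One side contributes B₁ = (μ₀I/4πd)·2 sin(π/4) = 1.16×10⁻⁴ T.
All 4 sides add in the same direction: B = 4 × 1.16×10⁻⁴ = 4.64×10⁻⁴ T.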